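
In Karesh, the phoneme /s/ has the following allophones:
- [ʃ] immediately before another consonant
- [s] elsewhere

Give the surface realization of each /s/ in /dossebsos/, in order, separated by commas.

[ʃ], [s], [s], [s]

Occurrence 1 (position 3): immediately before another consonant → [ʃ].
Occurrence 2 (position 4): no conditioning environment matches → elsewhere allophone [s].
Occurrence 3 (position 7): no conditioning environment matches → elsewhere allophone [s].
Occurrence 4 (position 9): no conditioning environment matches → elsewhere allophone [s].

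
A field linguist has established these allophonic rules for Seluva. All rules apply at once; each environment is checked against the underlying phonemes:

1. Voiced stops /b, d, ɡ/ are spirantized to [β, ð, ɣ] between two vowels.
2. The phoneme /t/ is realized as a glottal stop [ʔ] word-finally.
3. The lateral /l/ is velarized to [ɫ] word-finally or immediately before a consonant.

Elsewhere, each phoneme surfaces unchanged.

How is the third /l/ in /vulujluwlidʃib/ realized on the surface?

[l]

/l/ (between /w/ and /i/) is in the target of rule 3 but the environment (word-finally or immediately before a consonant) is not met → [l].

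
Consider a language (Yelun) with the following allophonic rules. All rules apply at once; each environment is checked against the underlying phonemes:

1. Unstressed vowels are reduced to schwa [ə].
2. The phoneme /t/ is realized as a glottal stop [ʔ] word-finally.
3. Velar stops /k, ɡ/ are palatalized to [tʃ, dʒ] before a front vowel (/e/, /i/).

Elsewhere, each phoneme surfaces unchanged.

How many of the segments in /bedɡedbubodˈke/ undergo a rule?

6

Segments that undergo a rule: /e/ → [ə] (rule 1); /ɡ/ → [dʒ] (rule 3); /e/ → [ə] (rule 1); /u/ → [ə] (rule 1); /o/ → [ə] (rule 1); /k/ → [tʃ] (rule 3).
All other segments surface unchanged.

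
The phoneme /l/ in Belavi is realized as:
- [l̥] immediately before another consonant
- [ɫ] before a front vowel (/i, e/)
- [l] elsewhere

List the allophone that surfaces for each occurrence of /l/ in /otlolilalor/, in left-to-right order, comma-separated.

[l], [ɫ], [l], [l]

Occurrence 1 (position 3): no conditioning environment matches → elsewhere allophone [l].
Occurrence 2 (position 5): before a front vowel (/i, e/) → [ɫ].
Occurrence 3 (position 7): no conditioning environment matches → elsewhere allophone [l].
Occurrence 4 (position 9): no conditioning environment matches → elsewhere allophone [l].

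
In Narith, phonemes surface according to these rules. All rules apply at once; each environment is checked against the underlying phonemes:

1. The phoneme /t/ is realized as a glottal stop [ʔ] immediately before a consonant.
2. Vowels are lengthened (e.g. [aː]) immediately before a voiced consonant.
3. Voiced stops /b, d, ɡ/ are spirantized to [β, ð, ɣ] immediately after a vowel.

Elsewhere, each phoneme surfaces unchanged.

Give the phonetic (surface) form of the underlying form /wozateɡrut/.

/o/ (between /w/ and /z/): before a voiced consonant, so rule 2 applies → [oː].
/a/ — between /z/ and /t/; rule 2 does not apply here → [a].
/t/ (between /a/ and /e/): rule 1 targets it, but not immediately before a consonant → unchanged [t].
Rule 2 applies to /e/ (between /t/ and /ɡ/: before a voiced consonant) → [eː].
Rule 3 applies to /ɡ/ (between /e/ and /r/: immediately after a vowel) → [ɣ].
/u/ (between /r/ and /t/) fails the environment for rule 2, so it stays [u].
/t/ (word-final) is in the target of rule 1 but the environment (immediately before a consonant) is not met → [t].

[woːzateːɣrut]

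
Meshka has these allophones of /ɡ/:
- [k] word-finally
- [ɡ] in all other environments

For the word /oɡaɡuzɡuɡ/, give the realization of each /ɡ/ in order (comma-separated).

Occurrence 1 (position 2): no conditioning environment matches → elsewhere allophone [ɡ].
Occurrence 2 (position 4): no conditioning environment matches → elsewhere allophone [ɡ].
Occurrence 3 (position 7): no conditioning environment matches → elsewhere allophone [ɡ].
Occurrence 4 (position 9): word-finally → [k].

[ɡ], [ɡ], [ɡ], [k]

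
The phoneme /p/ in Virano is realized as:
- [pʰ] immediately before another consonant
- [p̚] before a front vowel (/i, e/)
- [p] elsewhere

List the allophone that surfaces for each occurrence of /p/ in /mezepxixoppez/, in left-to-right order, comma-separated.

[pʰ], [pʰ], [p̚]

Occurrence 1 (position 5): immediately before another consonant → [pʰ].
Occurrence 2 (position 10): immediately before another consonant → [pʰ].
Occurrence 3 (position 11): before a front vowel (/i, e/) → [p̚].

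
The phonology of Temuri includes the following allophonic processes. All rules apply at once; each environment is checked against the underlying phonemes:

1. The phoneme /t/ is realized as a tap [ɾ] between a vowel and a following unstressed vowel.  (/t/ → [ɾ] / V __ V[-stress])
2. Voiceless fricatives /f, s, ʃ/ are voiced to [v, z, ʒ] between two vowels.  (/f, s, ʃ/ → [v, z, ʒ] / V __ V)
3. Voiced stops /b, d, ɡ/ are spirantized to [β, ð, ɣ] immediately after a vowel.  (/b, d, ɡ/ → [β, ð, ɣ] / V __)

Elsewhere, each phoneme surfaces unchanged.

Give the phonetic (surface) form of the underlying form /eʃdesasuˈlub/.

[eʃdezazuˈluβ]

/e/ (word-initial) is unaffected → [e].
/ʃ/ — between /e/ and /d/; rule 2 does not apply here → [ʃ].
/d/ (between /ʃ/ and /e/): rule 3 targets it, but not immediately after a vowel → unchanged [d].
/e/ (between /d/ and /s/): no rule targets it → [e].
Rule 2 applies to /s/ (between /e/ and /a/: between two vowels) → [z].
/a/ stays [a].
/s/ (between /a/ and /u/): between two vowels, so rule 2 applies → [z].
/u/ stays [u].
/l/ (between /u/ and /u/): no rule targets it → [l].
/u/ (between /l/ and /b/): no rule targets it → [u].
/b/ meets the environment for rule 3 (immediately after a vowel) → [β].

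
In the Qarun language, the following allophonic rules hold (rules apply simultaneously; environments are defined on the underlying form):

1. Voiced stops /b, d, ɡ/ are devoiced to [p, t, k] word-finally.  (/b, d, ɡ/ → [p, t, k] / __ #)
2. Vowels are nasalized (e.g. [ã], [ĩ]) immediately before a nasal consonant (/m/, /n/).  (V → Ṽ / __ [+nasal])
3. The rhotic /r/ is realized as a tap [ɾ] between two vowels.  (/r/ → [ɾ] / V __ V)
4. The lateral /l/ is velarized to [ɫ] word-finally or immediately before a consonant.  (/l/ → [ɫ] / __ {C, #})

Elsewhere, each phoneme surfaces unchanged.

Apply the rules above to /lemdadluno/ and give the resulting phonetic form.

[lẽmdadlũno]

/l/ (word-initial) fails the environment for rule 4, so it stays [l].
/e/ (between /l/ and /m/) occurs before a nasal consonant → [ẽ] by rule 2.
/m/ stays [m].
/d/ (between /m/ and /a/) is in the target of rule 1 but the environment (word-finally) is not met → [d].
/a/ (between /d/ and /d/): rule 2 targets it, but not before a nasal consonant → unchanged [a].
/d/ (between /a/ and /l/) is in the target of rule 1 but the environment (word-finally) is not met → [d].
/l/ — between /d/ and /u/; rule 4 does not apply here → [l].
Rule 2 applies to /u/ (between /l/ and /n/: before a nasal consonant) → [ũ].
/n/ — not in any rule's target class → [n].
/o/ (word-final) is in the target of rule 2 but the environment (before a nasal consonant) is not met → [o].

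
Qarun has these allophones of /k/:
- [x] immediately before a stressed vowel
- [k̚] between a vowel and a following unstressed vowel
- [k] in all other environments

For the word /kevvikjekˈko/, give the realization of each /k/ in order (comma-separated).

Occurrence 1 (position 1): no conditioning environment matches → elsewhere allophone [k].
Occurrence 2 (position 6): no conditioning environment matches → elsewhere allophone [k].
Occurrence 3 (position 9): no conditioning environment matches → elsewhere allophone [k].
Occurrence 4 (position 10): immediately before a stressed vowel → [x].

[k], [k], [k], [x]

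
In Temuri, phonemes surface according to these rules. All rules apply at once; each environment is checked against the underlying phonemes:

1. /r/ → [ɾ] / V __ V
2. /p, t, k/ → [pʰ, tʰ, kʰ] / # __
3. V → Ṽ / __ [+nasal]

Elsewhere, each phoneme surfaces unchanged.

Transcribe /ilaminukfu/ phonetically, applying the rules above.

[ilãmĩnukfu]

/i/ (word-initial) is in the target of rule 3 but the environment (before a nasal consonant) is not met → [i].
/l/ (between /i/ and /a/) is unaffected → [l].
/a/ meets the environment for rule 3 (before a nasal consonant) → [ã].
/m/ (between /a/ and /i/): no rule targets it → [m].
/i/ meets the environment for rule 3 (before a nasal consonant) → [ĩ].
/n/ (between /i/ and /u/): no rule targets it → [n].
/u/ (between /n/ and /k/) fails the environment for rule 3, so it stays [u].
/k/ (between /u/ and /f/) is in the target of rule 2 but the environment (word-initially) is not met → [k].
/f/ — not in any rule's target class → [f].
/u/ (word-final) fails the environment for rule 3, so it stays [u].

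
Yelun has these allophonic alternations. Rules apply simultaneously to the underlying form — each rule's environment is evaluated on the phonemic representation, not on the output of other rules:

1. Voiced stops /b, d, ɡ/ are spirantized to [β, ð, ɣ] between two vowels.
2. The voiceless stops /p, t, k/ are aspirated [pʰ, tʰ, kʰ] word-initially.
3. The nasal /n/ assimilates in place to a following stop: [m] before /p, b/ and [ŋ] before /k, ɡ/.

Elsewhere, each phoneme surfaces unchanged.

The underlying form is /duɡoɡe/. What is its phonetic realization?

[duɣoɣe]

/d/ (word-initial): rule 1 targets it, but not between two vowels → unchanged [d].
/u/ (between /d/ and /ɡ/): no rule targets it → [u].
/ɡ/ meets the environment for rule 1 (between two vowels) → [ɣ].
/o/ — not in any rule's target class → [o].
Rule 1 applies to /ɡ/ (between /o/ and /e/: between two vowels) → [ɣ].
/e/ stays [e].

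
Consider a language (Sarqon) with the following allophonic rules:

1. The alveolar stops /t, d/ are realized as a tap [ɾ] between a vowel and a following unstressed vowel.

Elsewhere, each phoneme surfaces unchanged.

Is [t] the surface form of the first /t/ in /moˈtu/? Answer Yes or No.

Yes

/t/ (between /o/ and /u/) fails the environment for rule 1, so it stays [t].
The actual realization is [t], which matches [t].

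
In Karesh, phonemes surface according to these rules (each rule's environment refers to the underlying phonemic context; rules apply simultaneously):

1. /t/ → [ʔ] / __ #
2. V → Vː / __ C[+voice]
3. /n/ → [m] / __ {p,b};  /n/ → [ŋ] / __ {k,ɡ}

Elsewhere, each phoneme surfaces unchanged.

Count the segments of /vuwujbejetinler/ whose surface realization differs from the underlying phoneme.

5

Segments that undergo a rule: /u/ → [uː] (rule 2); /u/ → [uː] (rule 2); /e/ → [eː] (rule 2); /i/ → [iː] (rule 2); /e/ → [eː] (rule 2).
All other segments surface unchanged.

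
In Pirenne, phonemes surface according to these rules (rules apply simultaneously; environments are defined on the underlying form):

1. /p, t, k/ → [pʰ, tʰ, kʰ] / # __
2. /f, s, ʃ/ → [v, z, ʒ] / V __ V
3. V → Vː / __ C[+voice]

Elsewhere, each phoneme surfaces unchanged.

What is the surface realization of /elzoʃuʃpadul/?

/e/ meets the environment for rule 3 (before a voiced consonant) → [eː].
/l/ (between /e/ and /z/) is unaffected → [l].
/z/ — not in any rule's target class → [z].
/o/ — between /z/ and /ʃ/; rule 3 does not apply here → [o].
/ʃ/ (between /o/ and /u/): between two vowels, so rule 2 applies → [ʒ].
/u/ (between /ʃ/ and /ʃ/): rule 3 targets it, but not before a voiced consonant → unchanged [u].
/ʃ/ (between /u/ and /p/) is in the target of rule 2 but the environment (between two vowels) is not met → [ʃ].
/p/ — between /ʃ/ and /a/; rule 1 does not apply here → [p].
Rule 3 applies to /a/ (between /p/ and /d/: before a voiced consonant) → [aː].
/d/ (between /a/ and /u/) is unaffected → [d].
Rule 3 applies to /u/ (between /d/ and /l/: before a voiced consonant) → [uː].
/l/ (word-final) is unaffected → [l].

[eːlzoʒuʃpaːduːl]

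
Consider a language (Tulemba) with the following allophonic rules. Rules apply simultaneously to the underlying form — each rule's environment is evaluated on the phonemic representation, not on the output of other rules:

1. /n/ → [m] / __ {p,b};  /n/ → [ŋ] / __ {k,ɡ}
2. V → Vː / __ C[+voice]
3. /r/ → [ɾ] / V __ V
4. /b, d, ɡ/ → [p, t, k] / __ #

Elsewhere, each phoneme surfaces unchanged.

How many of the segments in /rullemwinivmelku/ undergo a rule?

5

Segments that undergo a rule: /u/ → [uː] (rule 2); /e/ → [eː] (rule 2); /i/ → [iː] (rule 2); /i/ → [iː] (rule 2); /e/ → [eː] (rule 2).
All other segments surface unchanged.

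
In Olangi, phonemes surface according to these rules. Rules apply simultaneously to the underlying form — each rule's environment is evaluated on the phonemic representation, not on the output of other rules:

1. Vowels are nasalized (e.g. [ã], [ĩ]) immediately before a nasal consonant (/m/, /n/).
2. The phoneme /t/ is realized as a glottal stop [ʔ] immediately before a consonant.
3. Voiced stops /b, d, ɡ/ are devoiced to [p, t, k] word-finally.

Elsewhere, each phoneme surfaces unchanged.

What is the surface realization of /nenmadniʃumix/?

[nẽnmadniʃũmix]

/n/ (word-initial): no rule targets it → [n].
/e/ meets the environment for rule 1 (before a nasal consonant) → [ẽ].
/n/ — not in any rule's target class → [n].
/m/ stays [m].
/a/ (between /m/ and /d/) is in the target of rule 1 but the environment (before a nasal consonant) is not met → [a].
/d/ (between /a/ and /n/): rule 3 targets it, but not word-finally → unchanged [d].
/n/ stays [n].
/i/ — between /n/ and /ʃ/; rule 1 does not apply here → [i].
/ʃ/ (between /i/ and /u/) is unaffected → [ʃ].
/u/ (between /ʃ/ and /m/) occurs before a nasal consonant → [ũ] by rule 1.
/m/ (between /u/ and /i/) is unaffected → [m].
/i/ — between /m/ and /x/; rule 1 does not apply here → [i].
/x/ stays [x].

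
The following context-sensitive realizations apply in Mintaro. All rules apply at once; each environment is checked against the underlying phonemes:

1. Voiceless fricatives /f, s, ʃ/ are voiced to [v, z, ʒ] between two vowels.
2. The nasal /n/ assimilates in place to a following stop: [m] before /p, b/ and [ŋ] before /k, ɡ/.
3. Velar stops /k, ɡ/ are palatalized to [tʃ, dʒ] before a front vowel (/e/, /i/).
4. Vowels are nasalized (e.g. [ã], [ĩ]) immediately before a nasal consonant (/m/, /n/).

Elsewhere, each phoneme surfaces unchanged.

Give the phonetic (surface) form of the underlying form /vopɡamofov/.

[vopɡãmovov]

/v/ (word-initial): no rule targets it → [v].
/o/ — between /v/ and /p/; rule 4 does not apply here → [o].
/p/ (between /o/ and /ɡ/): no rule targets it → [p].
/ɡ/ — between /p/ and /a/; rule 3 does not apply here → [ɡ].
/a/ — between /ɡ/ and /m/, before a nasal consonant — surfaces as [ã] (rule 4).
/m/ (between /a/ and /o/) is unaffected → [m].
/o/ — between /m/ and /f/; rule 4 does not apply here → [o].
Rule 1 applies to /f/ (between /o/ and /o/: between two vowels) → [v].
/o/ (between /f/ and /v/): rule 4 targets it, but not before a nasal consonant → unchanged [o].
/v/ stays [v].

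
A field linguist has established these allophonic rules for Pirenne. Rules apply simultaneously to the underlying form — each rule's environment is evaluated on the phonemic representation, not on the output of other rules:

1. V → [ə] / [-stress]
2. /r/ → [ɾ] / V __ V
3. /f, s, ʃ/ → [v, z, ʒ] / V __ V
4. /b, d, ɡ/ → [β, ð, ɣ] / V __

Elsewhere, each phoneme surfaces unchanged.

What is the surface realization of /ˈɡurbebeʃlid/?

/ɡ/ (word-initial): rule 4 targets it, but not immediately after a vowel → unchanged [ɡ].
/u/ (between /ɡ/ and /r/) fails the environment for rule 1, so it stays [u].
/r/ (between /u/ and /b/) is in the target of rule 2 but the environment (between two vowels) is not met → [r].
/b/ — between /r/ and /e/; rule 4 does not apply here → [b].
/e/ (between /b/ and /b/): in an unstressed syllable, so rule 1 applies → [ə].
/b/ (between /e/ and /e/): immediately after a vowel, so rule 4 applies → [β].
/e/ (between /b/ and /ʃ/) occurs in an unstressed syllable → [ə] by rule 1.
/ʃ/ (between /e/ and /l/) fails the environment for rule 3, so it stays [ʃ].
/l/ (between /ʃ/ and /i/) is unaffected → [l].
/i/ — between /l/ and /d/, in an unstressed syllable — surfaces as [ə] (rule 1).
/d/ meets the environment for rule 4 (immediately after a vowel) → [ð].

[ˈɡurbəβəʃləð]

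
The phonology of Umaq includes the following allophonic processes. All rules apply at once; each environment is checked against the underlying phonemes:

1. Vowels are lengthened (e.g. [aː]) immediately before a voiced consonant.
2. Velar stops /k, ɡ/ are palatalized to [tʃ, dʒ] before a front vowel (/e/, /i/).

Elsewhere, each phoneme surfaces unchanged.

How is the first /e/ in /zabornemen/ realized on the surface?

/e/ meets the environment for rule 1 (before a voiced consonant) → [eː].

[eː]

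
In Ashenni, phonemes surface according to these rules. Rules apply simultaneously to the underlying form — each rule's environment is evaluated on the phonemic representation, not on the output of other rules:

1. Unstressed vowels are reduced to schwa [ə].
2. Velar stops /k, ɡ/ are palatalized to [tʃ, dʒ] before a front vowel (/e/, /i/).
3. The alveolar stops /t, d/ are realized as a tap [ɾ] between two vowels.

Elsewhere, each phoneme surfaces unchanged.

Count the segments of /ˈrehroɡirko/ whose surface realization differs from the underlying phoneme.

4

Segments that undergo a rule: /o/ → [ə] (rule 1); /ɡ/ → [dʒ] (rule 2); /i/ → [ə] (rule 1); /o/ → [ə] (rule 1).
All other segments surface unchanged.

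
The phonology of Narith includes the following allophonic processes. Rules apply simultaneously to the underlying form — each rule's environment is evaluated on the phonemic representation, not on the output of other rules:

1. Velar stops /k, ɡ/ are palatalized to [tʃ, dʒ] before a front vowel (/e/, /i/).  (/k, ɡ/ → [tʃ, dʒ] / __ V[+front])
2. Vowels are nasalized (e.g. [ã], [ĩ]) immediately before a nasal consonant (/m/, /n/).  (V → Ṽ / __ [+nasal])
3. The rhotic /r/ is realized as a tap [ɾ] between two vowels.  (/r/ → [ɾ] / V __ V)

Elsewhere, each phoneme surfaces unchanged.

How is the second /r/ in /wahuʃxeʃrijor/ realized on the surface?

/r/ (word-final): rule 3 targets it, but not between two vowels → unchanged [r].

[r]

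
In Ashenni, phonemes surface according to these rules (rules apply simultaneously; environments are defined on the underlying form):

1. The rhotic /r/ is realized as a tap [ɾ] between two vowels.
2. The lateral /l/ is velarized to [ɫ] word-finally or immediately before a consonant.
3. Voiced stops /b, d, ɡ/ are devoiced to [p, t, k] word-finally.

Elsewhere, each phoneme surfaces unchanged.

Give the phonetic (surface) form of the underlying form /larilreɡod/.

[laɾiɫreɡot]

/l/ — word-initial; rule 2 does not apply here → [l].
/a/ (between /l/ and /r/): no rule targets it → [a].
/r/ meets the environment for rule 1 (between two vowels) → [ɾ].
/i/ — not in any rule's target class → [i].
Rule 2 applies to /l/ (between /i/ and /r/: word-finally or immediately before a consonant) → [ɫ].
/r/ — between /l/ and /e/; rule 1 does not apply here → [r].
/e/ (between /r/ and /ɡ/): no rule targets it → [e].
/ɡ/ — between /e/ and /o/; rule 3 does not apply here → [ɡ].
/o/ (between /ɡ/ and /d/) is unaffected → [o].
/d/ meets the environment for rule 3 (word-finally) → [t].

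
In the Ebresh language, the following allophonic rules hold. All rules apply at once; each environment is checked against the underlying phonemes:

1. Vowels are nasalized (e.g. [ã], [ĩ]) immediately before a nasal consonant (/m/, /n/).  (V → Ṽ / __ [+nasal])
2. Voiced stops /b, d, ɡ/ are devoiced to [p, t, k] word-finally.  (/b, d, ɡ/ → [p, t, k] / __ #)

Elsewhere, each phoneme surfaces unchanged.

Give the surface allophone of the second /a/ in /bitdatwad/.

/a/ (between /w/ and /d/) fails the environment for rule 1, so it stays [a].

[a]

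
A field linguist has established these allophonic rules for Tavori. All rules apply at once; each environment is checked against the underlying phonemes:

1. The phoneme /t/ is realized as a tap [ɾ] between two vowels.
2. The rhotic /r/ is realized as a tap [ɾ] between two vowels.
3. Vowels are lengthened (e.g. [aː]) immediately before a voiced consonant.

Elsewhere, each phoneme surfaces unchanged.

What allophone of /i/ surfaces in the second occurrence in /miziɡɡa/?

[iː]

/i/ meets the environment for rule 3 (before a voiced consonant) → [iː].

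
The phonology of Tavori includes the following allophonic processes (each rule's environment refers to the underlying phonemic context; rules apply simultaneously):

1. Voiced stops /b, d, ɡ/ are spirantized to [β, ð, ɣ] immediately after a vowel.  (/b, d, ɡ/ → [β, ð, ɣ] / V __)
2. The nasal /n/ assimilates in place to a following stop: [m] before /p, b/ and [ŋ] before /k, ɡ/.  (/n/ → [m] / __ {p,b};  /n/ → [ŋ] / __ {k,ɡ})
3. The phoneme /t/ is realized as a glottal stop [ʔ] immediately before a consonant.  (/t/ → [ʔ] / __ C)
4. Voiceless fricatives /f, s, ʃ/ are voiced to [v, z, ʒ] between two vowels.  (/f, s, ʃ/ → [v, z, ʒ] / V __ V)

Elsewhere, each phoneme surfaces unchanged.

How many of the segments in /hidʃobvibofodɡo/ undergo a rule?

5

Segments that undergo a rule: /d/ → [ð] (rule 1); /b/ → [β] (rule 1); /b/ → [β] (rule 1); /f/ → [v] (rule 4); /d/ → [ð] (rule 1).
All other segments surface unchanged.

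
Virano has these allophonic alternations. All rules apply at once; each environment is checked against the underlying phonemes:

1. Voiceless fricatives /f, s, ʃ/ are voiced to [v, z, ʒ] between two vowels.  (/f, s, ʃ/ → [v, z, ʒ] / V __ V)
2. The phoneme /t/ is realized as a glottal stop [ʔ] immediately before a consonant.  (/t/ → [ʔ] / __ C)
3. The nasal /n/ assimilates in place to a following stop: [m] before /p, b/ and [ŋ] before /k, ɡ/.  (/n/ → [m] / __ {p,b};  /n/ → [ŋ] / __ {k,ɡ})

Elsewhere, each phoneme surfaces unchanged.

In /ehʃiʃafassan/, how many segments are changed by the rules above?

Segments that undergo a rule: /ʃ/ → [ʒ] (rule 1); /f/ → [v] (rule 1).
All other segments surface unchanged.

2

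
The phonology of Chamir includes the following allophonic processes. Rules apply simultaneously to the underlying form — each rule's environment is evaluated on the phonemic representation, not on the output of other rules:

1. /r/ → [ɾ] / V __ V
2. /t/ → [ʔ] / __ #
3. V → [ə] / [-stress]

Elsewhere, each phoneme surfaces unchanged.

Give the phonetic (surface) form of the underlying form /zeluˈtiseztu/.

[zələˈtisəztə]

/z/ (word-initial) is unaffected → [z].
/e/ (between /z/ and /l/): in an unstressed syllable, so rule 3 applies → [ə].
/l/ (between /e/ and /u/): no rule targets it → [l].
Rule 3 applies to /u/ (between /l/ and /t/: in an unstressed syllable) → [ə].
/t/ (between /u/ and /i/): rule 2 targets it, but not word-finally → unchanged [t].
/i/ (between /t/ and /s/) fails the environment for rule 3, so it stays [i].
/s/ (between /i/ and /e/): no rule targets it → [s].
/e/ (between /s/ and /z/) occurs in an unstressed syllable → [ə] by rule 3.
/z/ — not in any rule's target class → [z].
/t/ (between /z/ and /u/) fails the environment for rule 2, so it stays [t].
/u/ meets the environment for rule 3 (in an unstressed syllable) → [ə].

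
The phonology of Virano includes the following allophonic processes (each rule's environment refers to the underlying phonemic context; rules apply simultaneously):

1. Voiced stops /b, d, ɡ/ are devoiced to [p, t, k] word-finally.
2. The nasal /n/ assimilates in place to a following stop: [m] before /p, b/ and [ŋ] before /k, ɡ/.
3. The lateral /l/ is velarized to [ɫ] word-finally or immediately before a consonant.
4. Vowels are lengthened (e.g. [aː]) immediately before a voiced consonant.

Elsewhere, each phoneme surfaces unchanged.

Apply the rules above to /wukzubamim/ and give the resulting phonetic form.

/w/ (word-initial) is unaffected → [w].
/u/ — between /w/ and /k/; rule 4 does not apply here → [u].
/k/ stays [k].
/z/ stays [z].
Rule 4 applies to /u/ (between /z/ and /b/: before a voiced consonant) → [uː].
/b/ (between /u/ and /a/) fails the environment for rule 1, so it stays [b].
/a/ (between /b/ and /m/): before a voiced consonant, so rule 4 applies → [aː].
/m/ (between /a/ and /i/): no rule targets it → [m].
/i/ (between /m/ and /m/) occurs before a voiced consonant → [iː] by rule 4.
/m/ stays [m].

[wukzuːbaːmiːm]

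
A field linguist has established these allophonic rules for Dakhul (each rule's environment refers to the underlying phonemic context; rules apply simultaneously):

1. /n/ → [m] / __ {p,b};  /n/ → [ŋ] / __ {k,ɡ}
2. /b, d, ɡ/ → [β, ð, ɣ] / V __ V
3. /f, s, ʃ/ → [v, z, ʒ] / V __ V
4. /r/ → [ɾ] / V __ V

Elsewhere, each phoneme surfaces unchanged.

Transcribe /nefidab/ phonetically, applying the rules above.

/n/ (word-initial) is in the target of rule 1 but the environment (before a labial or velar stop) is not met → [n].
/f/ (between /e/ and /i/) occurs between two vowels → [v] by rule 3.
/d/ (between /i/ and /a/) occurs between two vowels → [ð] by rule 2.
/b/ (word-final): rule 2 targets it, but not between two vowels → unchanged [b].

[neviðab]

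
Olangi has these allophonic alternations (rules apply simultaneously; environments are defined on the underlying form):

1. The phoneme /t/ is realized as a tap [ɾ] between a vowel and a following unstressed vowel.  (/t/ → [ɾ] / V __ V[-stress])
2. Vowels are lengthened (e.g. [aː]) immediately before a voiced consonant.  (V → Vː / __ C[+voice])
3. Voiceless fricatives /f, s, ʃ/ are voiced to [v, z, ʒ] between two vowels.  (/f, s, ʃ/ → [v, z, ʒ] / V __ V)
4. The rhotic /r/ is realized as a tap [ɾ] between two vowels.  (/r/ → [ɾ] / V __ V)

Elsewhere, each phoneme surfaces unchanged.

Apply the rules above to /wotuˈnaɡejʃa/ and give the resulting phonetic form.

/w/ stays [w].
/o/ (between /w/ and /t/) is in the target of rule 2 but the environment (before a voiced consonant) is not met → [o].
Rule 1 applies to /t/ (between /o/ and /u/: between a vowel and a following unstressed vowel) → [ɾ].
/u/ (between /t/ and /n/): before a voiced consonant, so rule 2 applies → [uː].
/n/ (between /u/ and /a/) is unaffected → [n].
/a/ (between /n/ and /ɡ/): before a voiced consonant, so rule 2 applies → [aː].
/ɡ/ — not in any rule's target class → [ɡ].
Rule 2 applies to /e/ (between /ɡ/ and /j/: before a voiced consonant) → [eː].
/j/ stays [j].
/ʃ/ (between /j/ and /a/): rule 3 targets it, but not between two vowels → unchanged [ʃ].
/a/ (word-final): rule 2 targets it, but not before a voiced consonant → unchanged [a].

[woɾuːˈnaːɡeːjʃa]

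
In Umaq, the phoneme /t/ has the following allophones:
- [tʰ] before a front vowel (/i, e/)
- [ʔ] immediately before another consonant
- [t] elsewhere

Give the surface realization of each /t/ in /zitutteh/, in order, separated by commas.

[t], [ʔ], [tʰ]

Occurrence 1 (position 3): no conditioning environment matches → elsewhere allophone [t].
Occurrence 2 (position 5): immediately before another consonant → [ʔ].
Occurrence 3 (position 6): before a front vowel (/i, e/) → [tʰ].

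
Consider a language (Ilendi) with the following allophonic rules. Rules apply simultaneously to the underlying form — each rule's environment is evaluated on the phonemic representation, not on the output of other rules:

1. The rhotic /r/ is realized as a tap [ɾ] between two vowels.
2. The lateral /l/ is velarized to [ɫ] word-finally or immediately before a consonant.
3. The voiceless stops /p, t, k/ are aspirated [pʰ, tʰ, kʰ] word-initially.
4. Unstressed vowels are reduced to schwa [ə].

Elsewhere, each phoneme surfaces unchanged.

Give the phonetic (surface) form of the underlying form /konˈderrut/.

/k/ (word-initial) occurs word-initially → [kʰ] by rule 3.
/o/ meets the environment for rule 4 (in an unstressed syllable) → [ə].
/e/ (between /d/ and /r/): rule 4 targets it, but not in an unstressed syllable → unchanged [e].
/r/ (between /e/ and /r/) is in the target of rule 1 but the environment (between two vowels) is not met → [r].
/r/ — between /r/ and /u/; rule 1 does not apply here → [r].
/u/ (between /r/ and /t/) occurs in an unstressed syllable → [ə] by rule 4.
/t/ (word-final) is in the target of rule 3 but the environment (word-initially) is not met → [t].

[kʰənˈderrət]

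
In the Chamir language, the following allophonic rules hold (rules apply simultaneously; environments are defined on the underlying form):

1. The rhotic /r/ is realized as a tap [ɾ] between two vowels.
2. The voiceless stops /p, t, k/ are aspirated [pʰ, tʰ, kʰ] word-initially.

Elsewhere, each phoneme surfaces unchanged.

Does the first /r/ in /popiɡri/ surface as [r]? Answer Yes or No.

/r/ (between /ɡ/ and /i/): rule 1 targets it, but not between two vowels → unchanged [r].
The actual realization is [r], which matches [r].

Yes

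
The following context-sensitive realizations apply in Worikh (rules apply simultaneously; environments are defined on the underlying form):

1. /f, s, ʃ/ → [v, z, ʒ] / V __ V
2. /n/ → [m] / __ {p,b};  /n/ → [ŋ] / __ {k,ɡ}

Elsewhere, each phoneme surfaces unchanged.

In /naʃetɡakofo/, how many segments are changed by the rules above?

Segments that undergo a rule: /ʃ/ → [ʒ] (rule 1); /f/ → [v] (rule 1).
All other segments surface unchanged.

2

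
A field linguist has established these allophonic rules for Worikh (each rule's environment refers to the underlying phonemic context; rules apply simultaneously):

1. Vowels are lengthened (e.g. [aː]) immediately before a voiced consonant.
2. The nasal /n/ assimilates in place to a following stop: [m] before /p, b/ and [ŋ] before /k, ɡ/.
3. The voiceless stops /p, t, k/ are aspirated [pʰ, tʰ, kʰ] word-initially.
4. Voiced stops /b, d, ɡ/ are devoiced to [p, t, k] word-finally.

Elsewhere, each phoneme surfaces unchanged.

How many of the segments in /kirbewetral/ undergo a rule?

Segments that undergo a rule: /k/ → [kʰ] (rule 3); /i/ → [iː] (rule 1); /e/ → [eː] (rule 1); /a/ → [aː] (rule 1).
All other segments surface unchanged.

4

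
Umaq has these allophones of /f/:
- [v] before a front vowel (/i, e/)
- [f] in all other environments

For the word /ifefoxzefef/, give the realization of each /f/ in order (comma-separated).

Occurrence 1 (position 2): before a front vowel (/i, e/) → [v].
Occurrence 2 (position 4): no conditioning environment matches → elsewhere allophone [f].
Occurrence 3 (position 9): before a front vowel (/i, e/) → [v].
Occurrence 4 (position 11): no conditioning environment matches → elsewhere allophone [f].

[v], [f], [v], [f]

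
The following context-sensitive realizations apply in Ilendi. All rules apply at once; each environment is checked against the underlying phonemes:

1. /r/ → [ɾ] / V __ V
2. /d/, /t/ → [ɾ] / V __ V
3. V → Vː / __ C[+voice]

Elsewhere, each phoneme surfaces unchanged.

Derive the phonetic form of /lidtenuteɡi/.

/l/ (word-initial) is unaffected → [l].
/i/ — between /l/ and /d/, before a voiced consonant — surfaces as [iː] (rule 3).
/d/ (between /i/ and /t/): rule 2 targets it, but not between two vowels → unchanged [d].
/t/ (between /d/ and /e/): rule 2 targets it, but not between two vowels → unchanged [t].
Rule 3 applies to /e/ (between /t/ and /n/: before a voiced consonant) → [eː].
/n/ (between /e/ and /u/) is unaffected → [n].
/u/ (between /n/ and /t/) is in the target of rule 3 but the environment (before a voiced consonant) is not met → [u].
/t/ (between /u/ and /e/) occurs between two vowels → [ɾ] by rule 2.
/e/ (between /t/ and /ɡ/): before a voiced consonant, so rule 3 applies → [eː].
/ɡ/ (between /e/ and /i/) is unaffected → [ɡ].
/i/ (word-final) is in the target of rule 3 but the environment (before a voiced consonant) is not met → [i].

[liːdteːnuɾeːɡi]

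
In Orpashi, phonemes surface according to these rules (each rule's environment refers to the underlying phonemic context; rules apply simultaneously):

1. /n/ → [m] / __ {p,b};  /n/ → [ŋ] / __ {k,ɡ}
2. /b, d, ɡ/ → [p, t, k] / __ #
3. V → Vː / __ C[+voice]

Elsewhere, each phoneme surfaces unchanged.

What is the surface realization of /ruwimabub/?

/r/ (word-initial): no rule targets it → [r].
/u/ (between /r/ and /w/) occurs before a voiced consonant → [uː] by rule 3.
/w/ (between /u/ and /i/): no rule targets it → [w].
/i/ — between /w/ and /m/, before a voiced consonant — surfaces as [iː] (rule 3).
/m/ — not in any rule's target class → [m].
/a/ (between /m/ and /b/) occurs before a voiced consonant → [aː] by rule 3.
/b/ (between /a/ and /u/): rule 2 targets it, but not word-finally → unchanged [b].
/u/ — between /b/ and /b/, before a voiced consonant — surfaces as [uː] (rule 3).
/b/ meets the environment for rule 2 (word-finally) → [p].

[ruːwiːmaːbuːp]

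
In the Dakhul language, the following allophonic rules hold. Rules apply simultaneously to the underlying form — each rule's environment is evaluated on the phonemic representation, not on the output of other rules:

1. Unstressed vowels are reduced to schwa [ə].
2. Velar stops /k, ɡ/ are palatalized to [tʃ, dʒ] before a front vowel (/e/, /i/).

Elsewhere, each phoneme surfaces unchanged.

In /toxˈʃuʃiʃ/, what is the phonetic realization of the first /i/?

[ə]

/i/ meets the environment for rule 1 (in an unstressed syllable) → [ə].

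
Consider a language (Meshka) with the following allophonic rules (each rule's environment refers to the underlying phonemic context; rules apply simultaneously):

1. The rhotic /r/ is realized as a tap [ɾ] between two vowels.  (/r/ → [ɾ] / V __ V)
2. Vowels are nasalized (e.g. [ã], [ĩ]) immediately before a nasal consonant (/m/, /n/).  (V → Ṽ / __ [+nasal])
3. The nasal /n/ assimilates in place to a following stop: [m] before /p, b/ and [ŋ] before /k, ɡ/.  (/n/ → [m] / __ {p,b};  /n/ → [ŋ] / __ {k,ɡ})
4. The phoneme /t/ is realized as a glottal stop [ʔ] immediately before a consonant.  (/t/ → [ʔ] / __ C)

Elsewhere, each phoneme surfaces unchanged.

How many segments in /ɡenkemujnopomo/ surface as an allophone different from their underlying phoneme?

Segments that undergo a rule: /e/ → [ẽ] (rule 2); /n/ → [ŋ] (rule 3); /e/ → [ẽ] (rule 2); /o/ → [õ] (rule 2).
All other segments surface unchanged.

4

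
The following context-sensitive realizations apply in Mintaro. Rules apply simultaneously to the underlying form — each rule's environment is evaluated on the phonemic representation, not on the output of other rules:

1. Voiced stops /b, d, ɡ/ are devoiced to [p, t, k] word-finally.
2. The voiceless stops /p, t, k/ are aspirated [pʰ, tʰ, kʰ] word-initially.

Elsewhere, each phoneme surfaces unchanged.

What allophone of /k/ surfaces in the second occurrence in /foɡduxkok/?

/k/ — word-final; rule 2 does not apply here → [k].

[k]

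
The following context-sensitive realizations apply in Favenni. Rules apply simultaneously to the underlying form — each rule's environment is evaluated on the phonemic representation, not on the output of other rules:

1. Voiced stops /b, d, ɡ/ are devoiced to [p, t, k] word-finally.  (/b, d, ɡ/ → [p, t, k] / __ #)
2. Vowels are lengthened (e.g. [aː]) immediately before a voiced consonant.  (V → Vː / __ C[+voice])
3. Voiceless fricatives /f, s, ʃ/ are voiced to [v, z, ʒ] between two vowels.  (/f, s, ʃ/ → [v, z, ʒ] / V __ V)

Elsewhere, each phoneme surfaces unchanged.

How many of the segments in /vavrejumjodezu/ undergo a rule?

Segments that undergo a rule: /a/ → [aː] (rule 2); /e/ → [eː] (rule 2); /u/ → [uː] (rule 2); /o/ → [oː] (rule 2); /e/ → [eː] (rule 2).
All other segments surface unchanged.

5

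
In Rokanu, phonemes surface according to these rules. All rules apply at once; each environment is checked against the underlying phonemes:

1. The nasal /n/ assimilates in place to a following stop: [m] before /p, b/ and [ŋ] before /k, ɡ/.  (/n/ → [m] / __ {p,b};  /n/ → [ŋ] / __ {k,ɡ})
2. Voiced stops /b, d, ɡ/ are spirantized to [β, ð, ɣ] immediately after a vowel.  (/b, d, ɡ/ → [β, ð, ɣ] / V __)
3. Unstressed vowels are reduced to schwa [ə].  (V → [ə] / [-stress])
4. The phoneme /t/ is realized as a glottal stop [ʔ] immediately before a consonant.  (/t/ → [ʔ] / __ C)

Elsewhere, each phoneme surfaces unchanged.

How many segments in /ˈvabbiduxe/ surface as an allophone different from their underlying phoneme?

5

Segments that undergo a rule: /b/ → [β] (rule 2); /i/ → [ə] (rule 3); /d/ → [ð] (rule 2); /u/ → [ə] (rule 3); /e/ → [ə] (rule 3).
All other segments surface unchanged.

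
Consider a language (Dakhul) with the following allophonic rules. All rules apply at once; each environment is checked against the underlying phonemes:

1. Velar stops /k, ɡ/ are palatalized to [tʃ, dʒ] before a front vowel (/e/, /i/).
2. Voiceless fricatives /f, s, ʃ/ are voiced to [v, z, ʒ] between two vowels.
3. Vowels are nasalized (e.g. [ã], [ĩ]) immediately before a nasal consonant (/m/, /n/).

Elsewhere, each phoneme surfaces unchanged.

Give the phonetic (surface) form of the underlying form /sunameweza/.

/s/ (word-initial) fails the environment for rule 2, so it stays [s].
/u/ meets the environment for rule 3 (before a nasal consonant) → [ũ].
/n/ (between /u/ and /a/): no rule targets it → [n].
Rule 3 applies to /a/ (between /n/ and /m/: before a nasal consonant) → [ã].
/m/ — not in any rule's target class → [m].
/e/ (between /m/ and /w/): rule 3 targets it, but not before a nasal consonant → unchanged [e].
/w/ stays [w].
/e/ — between /w/ and /z/; rule 3 does not apply here → [e].
/z/ stays [z].
/a/ — word-final; rule 3 does not apply here → [a].

[sũnãmeweza]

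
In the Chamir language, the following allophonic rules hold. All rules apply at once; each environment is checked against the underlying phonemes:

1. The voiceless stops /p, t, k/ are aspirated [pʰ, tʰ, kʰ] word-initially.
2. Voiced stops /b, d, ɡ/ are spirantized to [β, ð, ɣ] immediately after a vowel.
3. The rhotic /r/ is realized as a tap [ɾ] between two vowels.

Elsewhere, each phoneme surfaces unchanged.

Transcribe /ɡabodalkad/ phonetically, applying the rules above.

[ɡaβoðalkað]

/ɡ/ (word-initial): rule 2 targets it, but not immediately after a vowel → unchanged [ɡ].
/a/ stays [a].
/b/ (between /a/ and /o/): immediately after a vowel, so rule 2 applies → [β].
/o/ (between /b/ and /d/) is unaffected → [o].
Rule 2 applies to /d/ (between /o/ and /a/: immediately after a vowel) → [ð].
/a/ (between /d/ and /l/) is unaffected → [a].
/l/ (between /a/ and /k/): no rule targets it → [l].
/k/ (between /l/ and /a/): rule 1 targets it, but not word-initially → unchanged [k].
/a/ (between /k/ and /d/): no rule targets it → [a].
Rule 2 applies to /d/ (word-final: immediately after a vowel) → [ð].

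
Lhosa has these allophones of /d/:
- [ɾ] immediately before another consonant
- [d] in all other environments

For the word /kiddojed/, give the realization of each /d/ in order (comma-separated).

Occurrence 1 (position 3): immediately before another consonant → [ɾ].
Occurrence 2 (position 4): no conditioning environment matches → elsewhere allophone [d].
Occurrence 3 (position 8): no conditioning environment matches → elsewhere allophone [d].

[ɾ], [d], [d]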